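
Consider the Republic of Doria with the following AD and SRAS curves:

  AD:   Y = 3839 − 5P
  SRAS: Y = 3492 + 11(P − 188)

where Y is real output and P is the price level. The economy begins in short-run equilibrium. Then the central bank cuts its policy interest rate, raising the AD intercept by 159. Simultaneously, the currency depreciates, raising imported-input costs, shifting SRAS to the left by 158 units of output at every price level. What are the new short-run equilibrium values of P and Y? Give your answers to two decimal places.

After both shocks: AD is Y = 3998 − 5P and SRAS is Y = 1266 + 11P.
Setting them equal: 2732 = 16P, so P = 170.75.
Substituting into AD, Y = 3144.25.

P = 170.75, Y = 3144.25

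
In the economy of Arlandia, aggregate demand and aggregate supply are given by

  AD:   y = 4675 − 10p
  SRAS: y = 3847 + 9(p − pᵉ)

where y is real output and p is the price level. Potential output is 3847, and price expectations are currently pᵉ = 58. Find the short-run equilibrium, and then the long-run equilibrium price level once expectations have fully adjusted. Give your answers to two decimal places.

Short run: p = 71.05, y = 3964.47. Long run: p = 82.80.

Short run: with pᵉ = 58, SRAS is y = 3325 + 9p. Setting AD = SRAS gives 1350 = 19p, so p = 71.05 and y = 4675 − 10p = 3964.47.
Output 3964.47 is above potential 3847, so over time expected prices rise and SRAS shifts left until y returns to 3847.
Long run: y = 3847 on the AD curve gives 3847 = 4675 − 10p, so p = 82.80.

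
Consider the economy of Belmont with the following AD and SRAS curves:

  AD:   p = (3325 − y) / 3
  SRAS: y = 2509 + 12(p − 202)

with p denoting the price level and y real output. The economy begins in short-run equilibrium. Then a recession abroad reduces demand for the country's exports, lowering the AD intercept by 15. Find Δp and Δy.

Δp = -1, Δy = -12

This is a negative demand shock: AD shifts left.
New AD: y = 3310 − 3p.
SRAS can be written y = 85 + 12p.
Set AD = SRAS: 3310 − 3p = 85 + 12p, so 3225 = 15p and p = 215.
y = 3310 − 3·215 = 2665.
Initially p = 216, y = 2677, so Δp = -1 and Δy = -12.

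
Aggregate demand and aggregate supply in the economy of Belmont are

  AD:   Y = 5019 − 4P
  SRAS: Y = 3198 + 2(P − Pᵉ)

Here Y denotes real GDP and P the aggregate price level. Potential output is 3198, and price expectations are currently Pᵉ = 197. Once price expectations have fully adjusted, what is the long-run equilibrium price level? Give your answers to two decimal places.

Short run: with Pᵉ = 197, SRAS is Y = 2804 + 2P. Setting AD = SRAS gives 2215 = 6P, so P = 369.17 and Y = 5019 − 4P = 3542.33.
Output 3542.33 is above potential 3198, so over time expected prices rise and SRAS shifts left until Y returns to 3198.
Long run: Y = 3198 on the AD curve gives 3198 = 5019 − 4P, so P = 455.25.

Long-run P = 455.25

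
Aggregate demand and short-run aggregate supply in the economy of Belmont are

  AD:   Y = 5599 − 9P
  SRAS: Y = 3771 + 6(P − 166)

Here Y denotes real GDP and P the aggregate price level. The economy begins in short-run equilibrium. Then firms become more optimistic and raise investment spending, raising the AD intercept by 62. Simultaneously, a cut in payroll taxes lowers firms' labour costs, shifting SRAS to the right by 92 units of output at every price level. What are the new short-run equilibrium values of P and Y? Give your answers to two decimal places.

P = 186.27, Y = 3984.60

After both shocks: AD is Y = 5661 − 9P and SRAS is Y = 2867 + 6P.
Setting them equal: 2794 = 15P, so P = 186.27.
Substituting into AD, Y = 3984.60.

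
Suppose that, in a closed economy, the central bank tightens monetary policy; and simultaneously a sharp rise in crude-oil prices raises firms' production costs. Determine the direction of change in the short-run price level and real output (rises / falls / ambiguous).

The first event is a negative demand shock: AD shifts left, which by itself pushes P down and Y down.
The second is an adverse supply shock: SRAS shifts left, which by itself pushes P up and Y down.
The two shocks push P in opposite directions, so the effect on P is ambiguous. Both shocks push Y down, so Y falls.

Price level: ambiguous; output: falls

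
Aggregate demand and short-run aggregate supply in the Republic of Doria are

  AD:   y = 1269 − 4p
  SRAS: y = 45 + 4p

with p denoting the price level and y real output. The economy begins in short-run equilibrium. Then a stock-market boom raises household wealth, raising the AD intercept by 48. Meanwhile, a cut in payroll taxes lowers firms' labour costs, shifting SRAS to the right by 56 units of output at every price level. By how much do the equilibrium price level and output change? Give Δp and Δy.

After both shocks: AD is y = 1317 − 4p and SRAS is y = 101 + 4p.
Setting them equal: 1216 = 8p, so p = 152.
y = 1317 − 4·152 = 709.
Initially p = 153, y = 657, so Δp = -1 and Δy = +52.

Δp = -1, Δy = +52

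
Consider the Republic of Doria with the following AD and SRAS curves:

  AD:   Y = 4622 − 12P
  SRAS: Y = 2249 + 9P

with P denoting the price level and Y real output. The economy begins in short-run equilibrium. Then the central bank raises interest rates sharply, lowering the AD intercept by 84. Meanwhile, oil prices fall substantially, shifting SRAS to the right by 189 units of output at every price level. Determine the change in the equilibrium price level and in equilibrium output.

After both shocks: AD is Y = 4538 − 12P and SRAS is Y = 2438 + 9P.
Setting them equal: 2100 = 21P, so P = 100.
Y = 4538 − 12·100 = 3338.
Initially P = 113, Y = 3266, so ΔP = -13 and ΔY = +72.

ΔP = -13, ΔY = +72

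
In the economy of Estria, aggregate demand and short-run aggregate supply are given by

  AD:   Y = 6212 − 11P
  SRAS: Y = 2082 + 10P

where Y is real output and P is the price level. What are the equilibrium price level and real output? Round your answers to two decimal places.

Set AD = SRAS: 6212 − 11P = 2082 + 10P, so 4130 = 21P and P = 196.67.
Substituting into AD, Y = 6212 − 11P = 4048.67.

P = 196.67, Y = 4048.67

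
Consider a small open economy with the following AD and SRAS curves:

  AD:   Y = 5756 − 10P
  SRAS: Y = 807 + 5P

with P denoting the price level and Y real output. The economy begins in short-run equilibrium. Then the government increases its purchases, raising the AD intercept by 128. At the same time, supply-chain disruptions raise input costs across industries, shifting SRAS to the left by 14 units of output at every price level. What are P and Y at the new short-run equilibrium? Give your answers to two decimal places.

After both shocks: AD is Y = 5884 − 10P and SRAS is Y = 793 + 5P.
Setting them equal: 5091 = 15P, so P = 339.40.
Substituting into AD, Y = 2490.00.

P = 339.40, Y = 2490.00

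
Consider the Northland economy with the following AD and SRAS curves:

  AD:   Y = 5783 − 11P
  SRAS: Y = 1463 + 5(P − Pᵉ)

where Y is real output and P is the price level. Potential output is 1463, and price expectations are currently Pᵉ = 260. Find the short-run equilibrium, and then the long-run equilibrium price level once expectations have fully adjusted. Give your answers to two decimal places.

Short run: P = 351.25, Y = 1919.25. Long run: P = 392.73.

Short run: with Pᵉ = 260, SRAS is Y = 163 + 5P. Setting AD = SRAS gives 5620 = 16P, so P = 351.25 and Y = 5783 − 11P = 1919.25.
Output 1919.25 is above potential 1463, so over time expected prices rise and SRAS shifts left until Y returns to 1463.
Long run: Y = 1463 on the AD curve gives 1463 = 5783 − 11P, so P = 392.73.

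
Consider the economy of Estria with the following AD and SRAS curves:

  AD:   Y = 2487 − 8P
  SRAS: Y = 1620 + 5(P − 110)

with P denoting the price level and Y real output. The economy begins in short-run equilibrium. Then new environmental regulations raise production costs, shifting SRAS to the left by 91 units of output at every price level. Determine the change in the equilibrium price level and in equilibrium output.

This is a negative supply shock: SRAS shifts left.
New SRAS: Y = 979 + 5P.
Set AD = SRAS: 2487 − 8P = 979 + 5P, so 1508 = 13P and P = 116.
Y = 2487 − 8·116 = 1559.
Initially P = 109, Y = 1615, so ΔP = +7 and ΔY = -56.

ΔP = +7, ΔY = -56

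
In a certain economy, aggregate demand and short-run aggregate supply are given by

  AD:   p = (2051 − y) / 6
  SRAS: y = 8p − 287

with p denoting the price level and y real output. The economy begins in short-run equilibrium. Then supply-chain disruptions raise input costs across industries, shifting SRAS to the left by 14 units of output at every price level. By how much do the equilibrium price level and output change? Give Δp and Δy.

Δp = +1, Δy = -6

This is a negative supply shock: SRAS shifts left.
New SRAS: y = 8p − 301.
Set AD = SRAS: 2051 − 6p = 8p − 301, so 2352 = 14p and p = 168.
y = 2051 − 6·168 = 1043.
Initially p = 167, y = 1049, so Δp = +1 and Δy = -6.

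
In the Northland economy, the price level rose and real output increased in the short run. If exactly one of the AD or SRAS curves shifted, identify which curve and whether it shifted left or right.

P rose and Y rose. An AD shift moves P and Y in the same direction; an SRAS shift moves them in opposite directions.
Here P and Y moved in the same direction, so the AD curve shifted.
Since Y rose, AD shifted right.

AD shifted right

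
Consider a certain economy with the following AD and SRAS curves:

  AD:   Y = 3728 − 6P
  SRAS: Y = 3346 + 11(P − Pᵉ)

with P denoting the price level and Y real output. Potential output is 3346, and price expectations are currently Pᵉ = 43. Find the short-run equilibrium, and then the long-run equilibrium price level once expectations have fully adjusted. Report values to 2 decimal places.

Short run: P = 50.29, Y = 3426.24. Long run: P = 63.67.

Short run: with Pᵉ = 43, SRAS is Y = 2873 + 11P. Setting AD = SRAS gives 855 = 17P, so P = 50.29 and Y = 3728 − 6P = 3426.24.
Output 3426.24 is above potential 3346, so over time expected prices rise and SRAS shifts left until Y returns to 3346.
Long run: Y = 3346 on the AD curve gives 3346 = 3728 − 6P, so P = 63.67.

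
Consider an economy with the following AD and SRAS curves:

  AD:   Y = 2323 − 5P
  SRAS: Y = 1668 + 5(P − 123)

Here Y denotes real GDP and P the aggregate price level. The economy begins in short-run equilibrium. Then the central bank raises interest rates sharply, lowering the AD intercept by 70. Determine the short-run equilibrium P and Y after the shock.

P = 120, Y = 1653

This is a negative demand shock: AD shifts left.
New AD: Y = 2253 − 5P.
SRAS can be written Y = 1053 + 5P.
Set AD = SRAS: 2253 − 5P = 1053 + 5P, so 1200 = 10P and P = 120.
Y = 2253 − 5·120 = 1653.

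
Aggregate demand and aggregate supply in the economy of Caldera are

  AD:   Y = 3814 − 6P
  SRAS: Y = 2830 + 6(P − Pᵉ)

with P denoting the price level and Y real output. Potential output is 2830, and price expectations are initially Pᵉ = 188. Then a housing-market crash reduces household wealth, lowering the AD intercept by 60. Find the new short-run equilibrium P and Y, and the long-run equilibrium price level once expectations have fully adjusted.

AD shifts left: new AD is Y = 3754 − 6P. With Pᵉ = 188, SRAS is Y = 1702 + 6P.
Short run: 3754 − 6P = 1702 + 6P gives 2052 = 12P, so P = 171 and Y = 3754 − 6·171 = 2728.
Y = 2728 is below potential 2830; expectations adjust and SRAS shifts right until Y = 2830.
Long run: on the new AD curve, 2830 = 3754 − 6P gives P = 154.

Short run: P = 171, Y = 2728. Long run: P = 154.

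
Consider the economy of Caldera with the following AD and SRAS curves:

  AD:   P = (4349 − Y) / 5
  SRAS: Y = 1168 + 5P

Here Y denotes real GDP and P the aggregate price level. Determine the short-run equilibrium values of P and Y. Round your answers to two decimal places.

Rearrange AD to Y = 4349 − 5P.
Set AD = SRAS: 4349 − 5P = 1168 + 5P, so 3181 = 10P and P = 318.10.
Substituting into AD, Y = 4349 − 5P = 2758.50.

P = 318.10, Y = 2758.50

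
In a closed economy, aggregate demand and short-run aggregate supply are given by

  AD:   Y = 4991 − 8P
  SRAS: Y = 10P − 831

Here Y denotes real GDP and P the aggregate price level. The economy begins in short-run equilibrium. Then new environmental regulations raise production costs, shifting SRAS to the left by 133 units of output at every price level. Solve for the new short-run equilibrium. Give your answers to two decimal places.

P = 330.83, Y = 2344.33

This is a negative supply shock: SRAS shifts left.
New SRAS: Y = 10P − 964.
Set AD = SRAS: 4991 − 8P = 10P − 964, so 5955 = 18P and P = 330.83.
Substituting into AD, Y = 2344.33.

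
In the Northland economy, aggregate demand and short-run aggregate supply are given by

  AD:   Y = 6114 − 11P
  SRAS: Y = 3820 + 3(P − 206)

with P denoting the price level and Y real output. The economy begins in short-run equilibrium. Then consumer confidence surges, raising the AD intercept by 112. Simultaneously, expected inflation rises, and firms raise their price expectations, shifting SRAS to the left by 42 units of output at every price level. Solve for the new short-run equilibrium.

After both shocks: AD is Y = 6226 − 11P and SRAS is Y = 3160 + 3P.
Setting them equal: 3066 = 14P, so P = 219.
Y = 6226 − 11·219 = 3817.

P = 219, Y = 3817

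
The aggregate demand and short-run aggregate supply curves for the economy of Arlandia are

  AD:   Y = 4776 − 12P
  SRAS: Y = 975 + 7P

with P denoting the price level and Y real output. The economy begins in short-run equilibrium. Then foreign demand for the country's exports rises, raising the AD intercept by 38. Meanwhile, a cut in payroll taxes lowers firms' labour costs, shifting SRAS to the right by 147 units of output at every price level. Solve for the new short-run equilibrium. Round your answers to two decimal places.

P = 194.32, Y = 2482.21

After both shocks: AD is Y = 4814 − 12P and SRAS is Y = 1122 + 7P.
Setting them equal: 3692 = 19P, so P = 194.32.
Substituting into AD, Y = 2482.21.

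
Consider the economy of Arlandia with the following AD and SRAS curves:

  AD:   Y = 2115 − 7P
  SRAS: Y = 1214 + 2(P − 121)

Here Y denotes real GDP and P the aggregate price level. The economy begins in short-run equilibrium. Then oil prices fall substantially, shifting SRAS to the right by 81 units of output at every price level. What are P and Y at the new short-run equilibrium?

This is a positive supply shock: SRAS shifts right.
New SRAS: Y = 1053 + 2P.
Set AD = SRAS: 2115 − 7P = 1053 + 2P, so 1062 = 9P and P = 118.
Y = 2115 − 7·118 = 1289.

P = 118, Y = 1289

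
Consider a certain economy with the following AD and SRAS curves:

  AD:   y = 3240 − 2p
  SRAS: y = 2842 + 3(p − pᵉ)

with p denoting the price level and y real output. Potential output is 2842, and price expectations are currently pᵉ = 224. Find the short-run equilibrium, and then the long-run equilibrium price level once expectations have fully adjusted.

Short run: p = 214, y = 2812. Long run: p = 199.

Short run: with pᵉ = 224, SRAS is y = 2170 + 3p. Setting AD = SRAS gives 1070 = 5p, so p = 214 and y = 3240 − 2·214 = 2812.
Output 2812 is below potential 2842, so over time expected prices fall and SRAS shifts right until y returns to 2842.
Long run: y = 2842 on the AD curve gives 2842 = 3240 − 2p, so p = 199.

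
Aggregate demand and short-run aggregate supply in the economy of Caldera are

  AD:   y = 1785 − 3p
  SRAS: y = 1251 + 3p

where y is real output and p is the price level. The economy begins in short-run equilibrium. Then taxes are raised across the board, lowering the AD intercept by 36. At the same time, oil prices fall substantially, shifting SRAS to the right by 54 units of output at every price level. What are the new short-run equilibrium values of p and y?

p = 74, y = 1527

After both shocks: AD is y = 1749 − 3p and SRAS is y = 1305 + 3p.
Setting them equal: 444 = 6p, so p = 74.
y = 1749 − 3·74 = 1527.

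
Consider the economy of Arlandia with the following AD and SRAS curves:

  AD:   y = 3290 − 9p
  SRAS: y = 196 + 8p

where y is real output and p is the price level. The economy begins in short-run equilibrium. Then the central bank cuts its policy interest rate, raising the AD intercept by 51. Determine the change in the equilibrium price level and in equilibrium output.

Δp = +3, Δy = +24

This is a positive demand shock: AD shifts right.
New AD: y = 3341 − 9p.
Set AD = SRAS: 3341 − 9p = 196 + 8p, so 3145 = 17p and p = 185.
y = 3341 − 9·185 = 1676.
Initially p = 182, y = 1652, so Δp = +3 and Δy = +24.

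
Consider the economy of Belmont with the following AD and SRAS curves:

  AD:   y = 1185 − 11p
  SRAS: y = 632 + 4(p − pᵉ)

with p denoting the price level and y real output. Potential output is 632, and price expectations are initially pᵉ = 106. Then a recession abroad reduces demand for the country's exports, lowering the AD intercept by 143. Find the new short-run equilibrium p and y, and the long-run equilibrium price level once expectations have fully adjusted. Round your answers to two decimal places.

AD shifts left: new AD is y = 1042 − 11p. With pᵉ = 106, SRAS is y = 208 + 4p.
Short run: 1042 − 11p = 208 + 4p gives 834 = 15p, so p = 55.60 and y = 1042 − 11p = 430.40.
y = 430.40 is below potential 632; expectations adjust and SRAS shifts right until y = 632.
Long run: on the new AD curve, 632 = 1042 − 11p gives p = 37.27.

Short run: p = 55.60, y = 430.40. Long run: p = 37.27.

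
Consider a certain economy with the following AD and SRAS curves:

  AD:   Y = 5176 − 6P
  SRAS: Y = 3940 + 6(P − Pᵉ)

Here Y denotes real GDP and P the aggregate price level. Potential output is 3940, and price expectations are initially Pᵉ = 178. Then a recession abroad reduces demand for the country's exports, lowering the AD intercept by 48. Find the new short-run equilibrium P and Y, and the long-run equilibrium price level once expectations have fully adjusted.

AD shifts left: new AD is Y = 5128 − 6P. With Pᵉ = 178, SRAS is Y = 2872 + 6P.
Short run: 5128 − 6P = 2872 + 6P gives 2256 = 12P, so P = 188 and Y = 5128 − 6·188 = 4000.
Y = 4000 is above potential 3940; expectations adjust and SRAS shifts left until Y = 3940.
Long run: on the new AD curve, 3940 = 5128 − 6P gives P = 198.

Short run: P = 188, Y = 4000. Long run: P = 198.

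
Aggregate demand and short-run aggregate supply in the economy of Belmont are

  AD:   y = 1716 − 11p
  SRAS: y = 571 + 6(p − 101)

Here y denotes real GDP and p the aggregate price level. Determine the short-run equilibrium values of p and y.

p = 103, y = 583

Write SRAS as y = 571 + 6p − 606 = 6p − 35.
Set AD = SRAS: 1716 − 11p = 6p − 35, so 1751 = 17p and p = 103.
Then y = 1716 − 11·103 = 583.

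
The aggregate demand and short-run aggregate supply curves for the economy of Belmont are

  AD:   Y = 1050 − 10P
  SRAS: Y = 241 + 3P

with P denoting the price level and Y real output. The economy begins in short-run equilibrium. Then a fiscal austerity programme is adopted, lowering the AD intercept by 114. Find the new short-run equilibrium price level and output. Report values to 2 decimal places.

This is a negative demand shock: AD shifts left.
New AD: Y = 936 − 10P.
Set AD = SRAS: 936 − 10P = 241 + 3P, so 695 = 13P and P = 53.46.
Substituting into AD, Y = 401.38.

P = 53.46, Y = 401.38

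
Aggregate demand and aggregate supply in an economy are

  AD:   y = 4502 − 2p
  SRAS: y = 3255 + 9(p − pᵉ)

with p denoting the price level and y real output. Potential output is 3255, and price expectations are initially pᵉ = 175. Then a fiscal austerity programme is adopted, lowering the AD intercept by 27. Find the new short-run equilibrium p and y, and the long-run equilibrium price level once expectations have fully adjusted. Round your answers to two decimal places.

Short run: p = 254.09, y = 3966.82. Long run: p = 610.00.

AD shifts left: new AD is y = 4475 − 2p. With pᵉ = 175, SRAS is y = 1680 + 9p.
Short run: 4475 − 2p = 1680 + 9p gives 2795 = 11p, so p = 254.09 and y = 4475 − 2p = 3966.82.
y = 3966.82 is above potential 3255; expectations adjust and SRAS shifts left until y = 3255.
Long run: on the new AD curve, 3255 = 4475 − 2p gives p = 610.00.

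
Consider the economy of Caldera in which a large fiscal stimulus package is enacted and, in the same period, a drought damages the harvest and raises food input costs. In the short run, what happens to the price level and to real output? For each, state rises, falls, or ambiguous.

The first event is a positive demand shock: AD shifts right, which by itself pushes P up and Y up.
The second is an adverse supply shock: SRAS shifts left, which by itself pushes P up and Y down.
Both shocks push P up, so P rises. The two shocks push Y in opposite directions, so the effect on Y is ambiguous.

Price level: rises; output: ambiguous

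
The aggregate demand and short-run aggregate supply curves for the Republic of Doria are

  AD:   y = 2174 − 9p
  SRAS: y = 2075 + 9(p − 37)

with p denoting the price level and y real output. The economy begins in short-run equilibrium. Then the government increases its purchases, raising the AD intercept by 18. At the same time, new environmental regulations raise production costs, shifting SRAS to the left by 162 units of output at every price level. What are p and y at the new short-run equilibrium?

After both shocks: AD is y = 2192 − 9p and SRAS is y = 1580 + 9p.
Setting them equal: 612 = 18p, so p = 34.
y = 2192 − 9·34 = 1886.

p = 34, y = 1886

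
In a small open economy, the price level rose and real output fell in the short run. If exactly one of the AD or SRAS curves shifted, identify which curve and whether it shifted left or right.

P rose and Y fell. An AD shift moves P and Y in the same direction; an SRAS shift moves them in opposite directions.
Here P and Y moved in opposite directions, so the SRAS curve shifted.
Since Y fell, SRAS shifted left.

SRAS shifted left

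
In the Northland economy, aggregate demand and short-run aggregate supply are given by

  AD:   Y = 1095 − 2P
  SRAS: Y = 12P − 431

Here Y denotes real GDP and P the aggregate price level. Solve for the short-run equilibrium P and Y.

Set AD = SRAS: 1095 − 2P = 12P − 431, so 1526 = 14P and P = 109.
Then Y = 1095 − 2·109 = 877.

P = 109, Y = 877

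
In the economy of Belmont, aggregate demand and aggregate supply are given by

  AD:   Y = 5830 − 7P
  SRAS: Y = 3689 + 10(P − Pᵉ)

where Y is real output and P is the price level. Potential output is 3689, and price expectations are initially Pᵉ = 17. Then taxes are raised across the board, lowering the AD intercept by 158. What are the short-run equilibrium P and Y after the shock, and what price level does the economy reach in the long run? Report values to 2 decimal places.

Short run: P = 126.65, Y = 4785.47. Long run: P = 283.29.

AD shifts left: new AD is Y = 5672 − 7P. With Pᵉ = 17, SRAS is Y = 3519 + 10P.
Short run: 5672 − 7P = 3519 + 10P gives 2153 = 17P, so P = 126.65 and Y = 5672 − 7P = 4785.47.
Y = 4785.47 is above potential 3689; expectations adjust and SRAS shifts left until Y = 3689.
Long run: on the new AD curve, 3689 = 5672 − 7P gives P = 283.29.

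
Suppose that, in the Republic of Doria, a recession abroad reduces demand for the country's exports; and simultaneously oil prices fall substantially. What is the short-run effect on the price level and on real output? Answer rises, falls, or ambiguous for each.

Price level: falls; output: ambiguous

The first event is a negative demand shock: AD shifts left, which by itself pushes P down and Y down.
The second is a favourable supply shock: SRAS shifts right, which by itself pushes P down and Y up.
Both shocks push P down, so P falls. The two shocks push Y in opposite directions, so the effect on Y is ambiguous.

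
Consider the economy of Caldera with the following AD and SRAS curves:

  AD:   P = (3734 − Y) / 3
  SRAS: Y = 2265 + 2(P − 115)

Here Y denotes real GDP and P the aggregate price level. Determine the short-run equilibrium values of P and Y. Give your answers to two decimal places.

Write SRAS as Y = 2265 + 2P − 230 = 2035 + 2P.
Rearrange AD to Y = 3734 − 3P.
Set AD = SRAS: 3734 − 3P = 2035 + 2P, so 1699 = 5P and P = 339.80.
Substituting into AD, Y = 3734 − 3P = 2714.60.

P = 339.80, Y = 2714.60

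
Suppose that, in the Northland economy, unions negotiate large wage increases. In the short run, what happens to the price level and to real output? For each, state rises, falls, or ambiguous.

This is an adverse supply shock: SRAS shifts left.
Moving along the downward-sloping AD curve, P rises and Y falls.

Price level: rises; output: falls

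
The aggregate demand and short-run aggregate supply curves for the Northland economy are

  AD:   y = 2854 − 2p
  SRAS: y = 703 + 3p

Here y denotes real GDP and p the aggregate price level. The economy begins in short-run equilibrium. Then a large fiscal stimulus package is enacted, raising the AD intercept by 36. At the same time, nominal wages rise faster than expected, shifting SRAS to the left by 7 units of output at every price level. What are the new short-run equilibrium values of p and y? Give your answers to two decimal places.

After both shocks: AD is y = 2890 − 2p and SRAS is y = 696 + 3p.
Setting them equal: 2194 = 5p, so p = 438.80.
Substituting into AD, y = 2012.40.

p = 438.80, y = 2012.40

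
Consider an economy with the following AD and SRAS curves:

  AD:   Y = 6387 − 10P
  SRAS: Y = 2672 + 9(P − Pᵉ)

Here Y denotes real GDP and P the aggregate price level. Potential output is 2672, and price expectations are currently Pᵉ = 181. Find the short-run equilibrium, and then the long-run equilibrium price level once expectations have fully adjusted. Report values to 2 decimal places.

Short run: with Pᵉ = 181, SRAS is Y = 1043 + 9P. Setting AD = SRAS gives 5344 = 19P, so P = 281.26 and Y = 6387 − 10P = 3574.37.
Output 3574.37 is above potential 2672, so over time expected prices rise and SRAS shifts left until Y returns to 2672.
Long run: Y = 2672 on the AD curve gives 2672 = 6387 − 10P, so P = 371.50.

Short run: P = 281.26, Y = 3574.37. Long run: P = 371.50.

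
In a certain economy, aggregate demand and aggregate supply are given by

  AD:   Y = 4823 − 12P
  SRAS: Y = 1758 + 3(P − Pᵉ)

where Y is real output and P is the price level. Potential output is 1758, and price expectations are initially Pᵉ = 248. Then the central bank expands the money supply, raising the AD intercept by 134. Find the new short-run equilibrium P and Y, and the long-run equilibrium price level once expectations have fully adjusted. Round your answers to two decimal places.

AD shifts right: new AD is Y = 4957 − 12P. With Pᵉ = 248, SRAS is Y = 1014 + 3P.
Short run: 4957 − 12P = 1014 + 3P gives 3943 = 15P, so P = 262.87 and Y = 4957 − 12P = 1802.60.
Y = 1802.60 is above potential 1758; expectations adjust and SRAS shifts left until Y = 1758.
Long run: on the new AD curve, 1758 = 4957 − 12P gives P = 266.58.

Short run: P = 262.87, Y = 1802.60. Long run: P = 266.58.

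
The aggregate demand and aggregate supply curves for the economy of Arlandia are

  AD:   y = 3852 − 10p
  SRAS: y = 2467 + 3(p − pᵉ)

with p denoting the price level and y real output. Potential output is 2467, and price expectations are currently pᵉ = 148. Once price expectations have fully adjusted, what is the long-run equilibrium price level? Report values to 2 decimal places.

Short run: with pᵉ = 148, SRAS is y = 2023 + 3p. Setting AD = SRAS gives 1829 = 13p, so p = 140.69 and y = 3852 − 10p = 2445.08.
Output 2445.08 is below potential 2467, so over time expected prices fall and SRAS shifts right until y returns to 2467.
Long run: y = 2467 on the AD curve gives 2467 = 3852 − 10p, so p = 138.50.

Long-run p = 138.50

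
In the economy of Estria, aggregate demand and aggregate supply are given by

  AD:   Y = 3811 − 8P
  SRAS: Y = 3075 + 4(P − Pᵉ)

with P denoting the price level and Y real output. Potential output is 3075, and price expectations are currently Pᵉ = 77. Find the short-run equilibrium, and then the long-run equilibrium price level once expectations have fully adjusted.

Short run: with Pᵉ = 77, SRAS is Y = 2767 + 4P. Setting AD = SRAS gives 1044 = 12P, so P = 87 and Y = 3811 − 8·87 = 3115.
Output 3115 is above potential 3075, so over time expected prices rise and SRAS shifts left until Y returns to 3075.
Long run: Y = 3075 on the AD curve gives 3075 = 3811 − 8P, so P = 92.

Short run: P = 87, Y = 3115. Long run: P = 92.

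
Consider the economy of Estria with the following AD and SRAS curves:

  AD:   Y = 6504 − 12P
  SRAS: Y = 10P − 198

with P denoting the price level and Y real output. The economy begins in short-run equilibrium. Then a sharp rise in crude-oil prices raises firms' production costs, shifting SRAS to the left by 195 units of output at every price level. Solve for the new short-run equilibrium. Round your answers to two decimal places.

P = 313.50, Y = 2742.00

This is a negative supply shock: SRAS shifts left.
New SRAS: Y = 10P − 393.
Set AD = SRAS: 6504 − 12P = 10P − 393, so 6897 = 22P and P = 313.50.
Substituting into AD, Y = 2742.00.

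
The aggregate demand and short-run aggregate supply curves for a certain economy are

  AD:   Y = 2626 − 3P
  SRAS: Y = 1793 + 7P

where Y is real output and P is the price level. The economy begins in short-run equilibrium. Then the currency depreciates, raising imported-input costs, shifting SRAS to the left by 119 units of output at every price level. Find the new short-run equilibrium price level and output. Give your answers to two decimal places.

P = 95.20, Y = 2340.40

This is a negative supply shock: SRAS shifts left.
New SRAS: Y = 1674 + 7P.
Set AD = SRAS: 2626 − 3P = 1674 + 7P, so 952 = 10P and P = 95.20.
Substituting into AD, Y = 2340.40.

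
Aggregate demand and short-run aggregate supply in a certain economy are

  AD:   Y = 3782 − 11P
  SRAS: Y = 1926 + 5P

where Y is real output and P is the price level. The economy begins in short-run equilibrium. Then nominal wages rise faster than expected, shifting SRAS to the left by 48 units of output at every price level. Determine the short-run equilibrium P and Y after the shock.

P = 119, Y = 2473

This is a negative supply shock: SRAS shifts left.
New SRAS: Y = 1878 + 5P.
Set AD = SRAS: 3782 − 11P = 1878 + 5P, so 1904 = 16P and P = 119.
Y = 3782 − 11·119 = 2473.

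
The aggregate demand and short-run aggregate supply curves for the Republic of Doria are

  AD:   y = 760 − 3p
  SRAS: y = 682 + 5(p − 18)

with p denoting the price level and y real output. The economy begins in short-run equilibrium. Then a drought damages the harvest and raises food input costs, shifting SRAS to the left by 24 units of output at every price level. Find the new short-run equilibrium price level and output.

This is a negative supply shock: SRAS shifts left.
New SRAS: y = 568 + 5p.
Set AD = SRAS: 760 − 3p = 568 + 5p, so 192 = 8p and p = 24.
y = 760 − 3·24 = 688.

p = 24, y = 688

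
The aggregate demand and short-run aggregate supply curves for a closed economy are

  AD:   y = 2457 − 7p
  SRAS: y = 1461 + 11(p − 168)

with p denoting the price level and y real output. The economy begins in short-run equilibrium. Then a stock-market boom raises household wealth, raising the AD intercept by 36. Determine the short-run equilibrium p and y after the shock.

This is a positive demand shock: AD shifts right.
New AD: y = 2493 − 7p.
SRAS can be written y = 11p − 387.
Set AD = SRAS: 2493 − 7p = 11p − 387, so 2880 = 18p and p = 160.
y = 2493 − 7·160 = 1373.

p = 160, y = 1373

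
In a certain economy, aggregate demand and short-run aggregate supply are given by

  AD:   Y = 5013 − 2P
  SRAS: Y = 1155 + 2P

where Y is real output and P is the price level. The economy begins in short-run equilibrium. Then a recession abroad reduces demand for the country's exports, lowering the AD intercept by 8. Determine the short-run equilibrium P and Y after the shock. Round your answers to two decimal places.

P = 962.50, Y = 3080.00

This is a negative demand shock: AD shifts left.
New AD: Y = 5005 − 2P.
Set AD = SRAS: 5005 − 2P = 1155 + 2P, so 3850 = 4P and P = 962.50.
Substituting into AD, Y = 3080.00.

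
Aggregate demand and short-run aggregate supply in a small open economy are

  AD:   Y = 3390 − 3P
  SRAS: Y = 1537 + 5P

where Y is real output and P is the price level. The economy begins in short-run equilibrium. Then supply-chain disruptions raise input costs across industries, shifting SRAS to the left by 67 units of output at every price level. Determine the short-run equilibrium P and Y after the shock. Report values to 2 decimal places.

This is a negative supply shock: SRAS shifts left.
New SRAS: Y = 1470 + 5P.
Set AD = SRAS: 3390 − 3P = 1470 + 5P, so 1920 = 8P and P = 240.00.
Substituting into AD, Y = 2670.00.

P = 240.00, Y = 2670.00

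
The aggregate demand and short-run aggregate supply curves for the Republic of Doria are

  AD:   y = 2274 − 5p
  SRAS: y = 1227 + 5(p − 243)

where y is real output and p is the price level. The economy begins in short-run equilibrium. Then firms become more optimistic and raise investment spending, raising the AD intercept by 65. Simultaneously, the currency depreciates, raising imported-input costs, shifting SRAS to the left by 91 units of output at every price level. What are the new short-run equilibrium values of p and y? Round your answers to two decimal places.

After both shocks: AD is y = 2339 − 5p and SRAS is y = 5p − 79.
Setting them equal: 2418 = 10p, so p = 241.80.
Substituting into AD, y = 1130.00.

p = 241.80, y = 1130.00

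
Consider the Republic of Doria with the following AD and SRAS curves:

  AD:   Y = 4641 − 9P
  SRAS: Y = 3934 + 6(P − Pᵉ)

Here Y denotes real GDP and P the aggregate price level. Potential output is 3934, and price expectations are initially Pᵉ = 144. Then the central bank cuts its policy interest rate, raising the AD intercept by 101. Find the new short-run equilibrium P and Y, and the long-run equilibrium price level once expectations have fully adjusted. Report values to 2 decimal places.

AD shifts right: new AD is Y = 4742 − 9P. With Pᵉ = 144, SRAS is Y = 3070 + 6P.
Short run: 4742 − 9P = 3070 + 6P gives 1672 = 15P, so P = 111.47 and Y = 4742 − 9P = 3738.80.
Y = 3738.80 is below potential 3934; expectations adjust and SRAS shifts right until Y = 3934.
Long run: on the new AD curve, 3934 = 4742 − 9P gives P = 89.78.

Short run: P = 111.47, Y = 3738.80. Long run: P = 89.78.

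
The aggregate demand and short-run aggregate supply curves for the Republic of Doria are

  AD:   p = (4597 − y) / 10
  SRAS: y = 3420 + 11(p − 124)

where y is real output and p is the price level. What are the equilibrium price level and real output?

Write SRAS as y = 3420 + 11p − 1364 = 2056 + 11p.
Rearrange AD to y = 4597 − 10p.
Set AD = SRAS: 4597 − 10p = 2056 + 11p, so 2541 = 21p and p = 121.
Then y = 4597 − 10·121 = 3387.

p = 121, y = 3387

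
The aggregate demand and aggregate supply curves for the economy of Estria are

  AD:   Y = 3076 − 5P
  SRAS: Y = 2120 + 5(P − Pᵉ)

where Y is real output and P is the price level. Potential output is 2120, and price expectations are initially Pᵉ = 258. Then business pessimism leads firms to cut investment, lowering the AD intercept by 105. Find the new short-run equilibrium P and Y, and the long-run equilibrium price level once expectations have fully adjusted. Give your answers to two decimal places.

Short run: P = 214.10, Y = 1900.50. Long run: P = 170.20.

AD shifts left: new AD is Y = 2971 − 5P. With Pᵉ = 258, SRAS is Y = 830 + 5P.
Short run: 2971 − 5P = 830 + 5P gives 2141 = 10P, so P = 214.10 and Y = 2971 − 5P = 1900.50.
Y = 1900.50 is below potential 2120; expectations adjust and SRAS shifts right until Y = 2120.
Long run: on the new AD curve, 2120 = 2971 − 5P gives P = 170.20.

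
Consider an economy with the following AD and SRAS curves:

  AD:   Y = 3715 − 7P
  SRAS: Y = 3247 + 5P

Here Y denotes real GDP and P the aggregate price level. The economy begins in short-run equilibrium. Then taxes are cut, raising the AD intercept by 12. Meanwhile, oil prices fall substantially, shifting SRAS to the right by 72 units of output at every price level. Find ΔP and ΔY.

ΔP = -5, ΔY = +47

After both shocks: AD is Y = 3727 − 7P and SRAS is Y = 3319 + 5P.
Setting them equal: 408 = 12P, so P = 34.
Y = 3727 − 7·34 = 3489.
Initially P = 39, Y = 3442, so ΔP = -5 and ΔY = +47.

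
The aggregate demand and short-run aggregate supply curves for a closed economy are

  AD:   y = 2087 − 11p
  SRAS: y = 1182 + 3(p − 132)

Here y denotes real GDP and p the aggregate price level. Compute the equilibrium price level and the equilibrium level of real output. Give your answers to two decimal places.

p = 92.93, y = 1064.79

Write SRAS as y = 1182 + 3p − 396 = 786 + 3p.
Set AD = SRAS: 2087 − 11p = 786 + 3p, so 1301 = 14p and p = 92.93.
Substituting into AD, y = 2087 − 11p = 1064.79.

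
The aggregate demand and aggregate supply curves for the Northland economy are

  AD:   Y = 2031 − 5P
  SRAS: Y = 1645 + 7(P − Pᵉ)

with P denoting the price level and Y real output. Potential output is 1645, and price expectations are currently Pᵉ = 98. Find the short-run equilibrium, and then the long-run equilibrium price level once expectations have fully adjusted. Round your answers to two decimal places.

Short run: with Pᵉ = 98, SRAS is Y = 959 + 7P. Setting AD = SRAS gives 1072 = 12P, so P = 89.33 and Y = 2031 − 5P = 1584.33.
Output 1584.33 is below potential 1645, so over time expected prices fall and SRAS shifts right until Y returns to 1645.
Long run: Y = 1645 on the AD curve gives 1645 = 2031 − 5P, so P = 77.20.

Short run: P = 89.33, Y = 1584.33. Long run: P = 77.20.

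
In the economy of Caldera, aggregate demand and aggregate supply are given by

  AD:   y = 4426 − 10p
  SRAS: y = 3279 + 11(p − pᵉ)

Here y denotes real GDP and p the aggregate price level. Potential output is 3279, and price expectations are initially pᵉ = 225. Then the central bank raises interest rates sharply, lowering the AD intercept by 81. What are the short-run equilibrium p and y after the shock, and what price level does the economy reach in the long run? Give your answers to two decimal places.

Short run: p = 168.62, y = 2658.81. Long run: p = 106.60.

AD shifts left: new AD is y = 4345 − 10p. With pᵉ = 225, SRAS is y = 804 + 11p.
Short run: 4345 − 10p = 804 + 11p gives 3541 = 21p, so p = 168.62 and y = 4345 − 10p = 2658.81.
y = 2658.81 is below potential 3279; expectations adjust and SRAS shifts right until y = 3279.
Long run: on the new AD curve, 3279 = 4345 − 10p gives p = 106.60.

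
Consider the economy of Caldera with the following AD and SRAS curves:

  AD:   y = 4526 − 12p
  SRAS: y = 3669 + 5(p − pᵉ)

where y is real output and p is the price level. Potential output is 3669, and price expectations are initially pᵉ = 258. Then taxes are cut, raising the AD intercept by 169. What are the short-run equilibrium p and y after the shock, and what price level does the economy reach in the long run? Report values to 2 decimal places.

Short run: p = 136.24, y = 3060.18. Long run: p = 85.50.

AD shifts right: new AD is y = 4695 − 12p. With pᵉ = 258, SRAS is y = 2379 + 5p.
Short run: 4695 − 12p = 2379 + 5p gives 2316 = 17p, so p = 136.24 and y = 4695 − 12p = 3060.18.
y = 3060.18 is below potential 3669; expectations adjust and SRAS shifts right until y = 3669.
Long run: on the new AD curve, 3669 = 4695 − 12p gives p = 85.50.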